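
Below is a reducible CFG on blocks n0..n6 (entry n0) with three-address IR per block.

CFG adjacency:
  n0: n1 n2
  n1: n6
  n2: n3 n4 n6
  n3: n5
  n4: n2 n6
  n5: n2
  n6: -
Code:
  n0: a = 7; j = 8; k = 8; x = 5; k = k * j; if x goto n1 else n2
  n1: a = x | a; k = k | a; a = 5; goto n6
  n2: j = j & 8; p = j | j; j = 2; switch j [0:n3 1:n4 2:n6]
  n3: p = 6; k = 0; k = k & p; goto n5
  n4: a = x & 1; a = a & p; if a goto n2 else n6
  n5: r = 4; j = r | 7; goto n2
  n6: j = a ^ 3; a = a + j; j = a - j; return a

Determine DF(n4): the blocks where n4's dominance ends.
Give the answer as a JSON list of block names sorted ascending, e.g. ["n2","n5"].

Answer: ["n2", "n6"]

Derivation:
idom tree: n1←n0 n2←n0 n3←n2 n4←n2 n5←n3 n6←n0
Join-block Dom:
  n2: preds {n0,n4,n5}: {n0} ∩ {n0,n2,n4} ∩ {n0,n2,n3,n5} = {n0}; idom=n0
  n6: preds {n1,n2,n4}: {n0,n1} ∩ {n0,n2} ∩ {n0,n2,n4} = {n0}; idom=n0

DF derivation:
  join n2 pred n0: · stop@n0
  join n2 pred n4: n4→n2 stop@n0
  join n2 pred n5: n5→n3→n2 stop@n0
  join n6 pred n1: n1 stop@n0
  join n6 pred n2: n2 stop@n0
  join n6 pred n4: n4→n2 stop@n0
  n0 → ∅
  n1 → {n6}
  n2 → {n2,n6}
  n3 → {n2}
  n4 → {n2,n6}
  n5 → {n2}
  n6 → ∅

DF(n4) = ["n2", "n6"]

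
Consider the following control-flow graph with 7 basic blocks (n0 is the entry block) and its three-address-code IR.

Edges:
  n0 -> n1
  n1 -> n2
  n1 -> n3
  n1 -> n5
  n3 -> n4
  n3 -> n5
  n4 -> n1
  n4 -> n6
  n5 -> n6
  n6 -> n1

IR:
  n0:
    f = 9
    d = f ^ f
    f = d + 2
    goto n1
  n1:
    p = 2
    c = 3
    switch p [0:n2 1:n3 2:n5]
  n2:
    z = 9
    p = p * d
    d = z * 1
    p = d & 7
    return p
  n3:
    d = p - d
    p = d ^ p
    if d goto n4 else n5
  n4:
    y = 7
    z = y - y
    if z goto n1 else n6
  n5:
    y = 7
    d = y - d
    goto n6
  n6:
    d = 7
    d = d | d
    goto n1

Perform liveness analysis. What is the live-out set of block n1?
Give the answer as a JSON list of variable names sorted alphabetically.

Block summaries:
  n0: {d,f} / ∅
  n1: {c,p} / ∅
  n2: {d,p,z} / {d,p}
  n3: {d,p} / {d,p}
  n4: {y,z} / ∅
  n5: {d,y} / {d}
  n6: {d} / ∅

Live sets:
  n0 li=∅ lo={d}
  n1 li={d} lo={d,p}
  n2 li={d,p} lo=∅
  n3 li={d,p} lo={d}
  n4 li={d} lo={d}
  n5 li={d} lo=∅
  n6 li=∅ lo={d}

live-out(n1) = ["d", "p"]

Answer: ["d", "p"]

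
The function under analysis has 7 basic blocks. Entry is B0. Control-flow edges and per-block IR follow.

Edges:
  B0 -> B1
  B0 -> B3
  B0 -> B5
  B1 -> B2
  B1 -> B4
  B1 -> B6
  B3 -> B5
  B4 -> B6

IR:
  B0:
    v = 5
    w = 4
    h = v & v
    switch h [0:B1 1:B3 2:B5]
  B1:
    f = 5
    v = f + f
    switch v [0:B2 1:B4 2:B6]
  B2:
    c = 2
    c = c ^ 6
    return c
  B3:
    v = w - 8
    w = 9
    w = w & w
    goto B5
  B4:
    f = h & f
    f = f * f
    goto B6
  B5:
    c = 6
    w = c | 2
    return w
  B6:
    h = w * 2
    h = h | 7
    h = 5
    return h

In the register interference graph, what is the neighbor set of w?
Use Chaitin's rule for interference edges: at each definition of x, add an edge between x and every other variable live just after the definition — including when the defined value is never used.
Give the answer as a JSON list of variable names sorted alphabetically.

Answer: ["f", "h", "v"]

Derivation:
Per-block:
  B0: def={h,v,w} ue=∅
  B1: def={f,v} ue=∅
  B2: def={c} ue=∅
  B3: def={v,w} ue={w}
  B4: def={f} ue={f,h}
  B5: def={c,w} ue=∅
  B6: def={h} ue={w}

Liveness:
  B0: in=∅ out={h,w}
  B1: in={h,w} out={f,h,w}
  B2: in=∅ out=∅
  B3: in={w} out=∅
  B4: in={f,h,w} out={w}
  B5: in=∅ out=∅
  B6: in={w} out=∅

Conflict graph:
  c: ∅
  f: {h,v,w}
  h: {f,v,w}
  v: {f,h,w}
  w: {f,h,v}

N(w) = ["f", "h", "v"]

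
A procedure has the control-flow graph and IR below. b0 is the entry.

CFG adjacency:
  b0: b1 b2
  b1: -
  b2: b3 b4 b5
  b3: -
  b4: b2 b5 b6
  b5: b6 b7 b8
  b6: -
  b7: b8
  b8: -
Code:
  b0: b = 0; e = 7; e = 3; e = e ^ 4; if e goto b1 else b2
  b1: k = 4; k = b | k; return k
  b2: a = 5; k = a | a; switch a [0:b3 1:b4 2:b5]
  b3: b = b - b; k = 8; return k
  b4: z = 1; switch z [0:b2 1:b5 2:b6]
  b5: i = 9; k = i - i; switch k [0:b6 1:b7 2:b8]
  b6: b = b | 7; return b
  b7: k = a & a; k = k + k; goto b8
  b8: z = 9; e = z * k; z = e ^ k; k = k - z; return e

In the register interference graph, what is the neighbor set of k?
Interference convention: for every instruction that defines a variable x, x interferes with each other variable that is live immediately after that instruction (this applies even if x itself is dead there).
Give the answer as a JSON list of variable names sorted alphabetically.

Per-block:
  b0: {b,e} / ∅
  b1: {k} / {b}
  b2: {a,k} / ∅
  b3: {b,k} / {b}
  b4: {z} / ∅
  b5: {i,k} / ∅
  b6: {b} / {b}
  b7: {k} / {a}
  b8: {e,k,z} / {k}

Backward fixpoint:
  live b0: ∅→{b}
  live b1: {b}→∅
  live b2: {b}→{a,b}
  live b3: {b}→∅
  live b4: {a,b}→{a,b}
  live b5: {a,b}→{a,b,k}
  live b6: {b}→∅
  live b7: {a}→{k}
  live b8: {k}→∅

Conflict graph:
  a: {b,i,k,z}
  b: {a,e,i,k,z}
  e: {b,k,z}
  i: {a,b}
  k: {a,b,e,z}
  z: {a,b,e,k}

N(k) = ["a", "b", "e", "z"]

Answer: ["a", "b", "e", "z"]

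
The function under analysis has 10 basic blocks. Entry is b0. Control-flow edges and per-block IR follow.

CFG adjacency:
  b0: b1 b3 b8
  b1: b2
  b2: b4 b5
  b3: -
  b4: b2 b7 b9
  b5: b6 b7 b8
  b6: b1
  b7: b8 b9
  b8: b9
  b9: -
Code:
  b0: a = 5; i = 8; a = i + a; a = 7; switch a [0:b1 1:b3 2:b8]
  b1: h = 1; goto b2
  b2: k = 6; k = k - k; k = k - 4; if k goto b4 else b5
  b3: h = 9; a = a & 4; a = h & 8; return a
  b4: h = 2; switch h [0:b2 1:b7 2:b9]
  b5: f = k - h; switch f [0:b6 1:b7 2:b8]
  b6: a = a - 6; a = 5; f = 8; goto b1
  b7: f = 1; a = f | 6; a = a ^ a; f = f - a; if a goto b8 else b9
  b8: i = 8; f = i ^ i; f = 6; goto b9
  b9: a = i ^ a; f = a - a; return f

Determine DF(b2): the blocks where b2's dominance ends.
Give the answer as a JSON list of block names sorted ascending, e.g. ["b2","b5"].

Answer: ["b1", "b2", "b8", "b9"]

Derivation:
idom tree: b1←b0 b2←b1 b3←b0 b4←b2 b5←b2 b6←b5 b7←b2 b8←b0 b9←b0
Dom∩ at merges:
  b1: preds {b0,b6}: {b0} ∩ {b0,b1,b2,b5,b6} = {b0}; idom=b0
  b2: preds {b1,b4}: {b0,b1} ∩ {b0,b1,b2,b4} = {b0,b1}; idom=b1
  b7: preds {b4,b5}: {b0,b1,b2,b4} ∩ {b0,b1,b2,b5} = {b0,b1,b2}; idom=b2
  b8: preds {b0,b5,b7}: {b0} ∩ {b0,b1,b2,b5} ∩ {b0,b1,b2,b7} = {b0}; idom=b0
  b9: preds {b4,b7,b8}: {b0,b1,b2,b4} ∩ {b0,b1,b2,b7} ∩ {b0,b8} = {b0}; idom=b0

Frontier:
  join b1 pred b0: · stop@b0
  join b1 pred b6: b6→b5→b2→b1 stop@b0
  join b2 pred b1: · stop@b1
  join b2 pred b4: b4→b2 stop@b1
  join b7 pred b4: b4 stop@b2
  join b7 pred b5: b5 stop@b2
  join b8 pred b0: · stop@b0
  join b8 pred b5: b5→b2→b1 stop@b0
  join b8 pred b7: b7→b2→b1 stop@b0
  join b9 pred b4: b4→b2→b1 stop@b0
  join b9 pred b7: b7→b2→b1 stop@b0
  join b9 pred b8: b8 stop@b0
  b0: DF=∅
  b1: DF={b1,b8,b9}
  b2: DF={b1,b2,b8,b9}
  b3: DF=∅
  b4: DF={b2,b7,b9}
  b5: DF={b1,b7,b8}
  b6: DF={b1}
  b7: DF={b8,b9}
  b8: DF={b9}
  b9: DF=∅

DF(b2) = ["b1", "b2", "b8", "b9"]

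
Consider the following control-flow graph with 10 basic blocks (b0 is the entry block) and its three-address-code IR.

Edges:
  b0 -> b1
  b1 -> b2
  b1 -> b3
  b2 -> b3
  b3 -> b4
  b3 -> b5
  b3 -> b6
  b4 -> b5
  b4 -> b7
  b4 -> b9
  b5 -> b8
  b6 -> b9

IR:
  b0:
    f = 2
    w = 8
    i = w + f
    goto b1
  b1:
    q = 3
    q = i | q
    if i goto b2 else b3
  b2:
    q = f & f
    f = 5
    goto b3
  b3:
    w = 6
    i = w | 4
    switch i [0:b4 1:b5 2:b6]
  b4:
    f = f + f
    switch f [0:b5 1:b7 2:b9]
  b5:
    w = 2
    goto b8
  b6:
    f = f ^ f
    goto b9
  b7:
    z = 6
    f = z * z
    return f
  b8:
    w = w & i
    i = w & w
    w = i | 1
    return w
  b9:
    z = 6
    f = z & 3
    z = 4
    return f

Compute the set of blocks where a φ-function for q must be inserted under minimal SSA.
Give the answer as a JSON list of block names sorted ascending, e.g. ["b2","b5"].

Answer: ["b3"]

Derivation:
idom tree: b1←b0 b2←b1 b3←b1 b4←b3 b5←b3 b6←b3 b7←b4 b8←b5 b9←b3
Join-block Dom:
  b3: preds {b1,b2}: {b0,b1} ∩ {b0,b1,b2} = {b0,b1}; idom=b1
  b5: preds {b3,b4}: {b0,b1,b3} ∩ {b0,b1,b3,b4} = {b0,b1,b3}; idom=b3
  b9: preds {b4,b6}: {b0,b1,b3,b4} ∩ {b0,b1,b3,b6} = {b0,b1,b3}; idom=b3

DF derivation:
  b3←b1: walk · to b1
  b3←b2: walk b2 to b1
  b5←b3: walk · to b3
  b5←b4: walk b4 to b3
  b9←b4: walk b4 to b3
  b9←b6: walk b6 to b3
  b0: DF=∅
  b1: DF=∅
  b2: DF={b3}
  b3: DF=∅
  b4: DF={b5,b9}
  b5: DF=∅
  b6: DF={b9}
  b7: DF=∅
  b8: DF=∅
  b9: DF=∅

φ for q: defs {b1,b2}
  DF⁺ = {b3}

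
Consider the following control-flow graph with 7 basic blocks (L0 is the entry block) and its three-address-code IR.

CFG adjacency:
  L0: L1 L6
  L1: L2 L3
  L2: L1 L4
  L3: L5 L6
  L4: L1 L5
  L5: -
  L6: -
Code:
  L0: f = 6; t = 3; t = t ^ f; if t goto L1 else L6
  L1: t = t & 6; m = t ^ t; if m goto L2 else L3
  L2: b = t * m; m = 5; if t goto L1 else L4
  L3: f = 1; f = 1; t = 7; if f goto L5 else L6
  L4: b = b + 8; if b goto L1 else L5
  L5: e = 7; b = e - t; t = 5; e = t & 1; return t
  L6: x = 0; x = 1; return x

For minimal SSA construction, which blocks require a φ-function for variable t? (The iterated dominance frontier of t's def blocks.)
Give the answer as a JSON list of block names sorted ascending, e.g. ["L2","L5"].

Answer: ["L1", "L5", "L6"]

Working:
idom tree: L1←L0 L2←L1 L3←L1 L4←L2 L5←L1 L6←L0
Join-block Dom:
  L1: preds {L0,L2,L4}: {L0} ∩ {L0,L1,L2} ∩ {L0,L1,L2,L4} = {L0}; idom=L0
  L5: preds {L3,L4}: {L0,L1,L3} ∩ {L0,L1,L2,L4} = {L0,L1}; idom=L1
  L6: preds {L0,L3}: {L0} ∩ {L0,L1,L3} = {L0}; idom=L0

DF derivation:
  join L1 pred L0: · stop@L0
  join L1 pred L2: L2→L1 stop@L0
  join L1 pred L4: L4→L2→L1 stop@L0
  join L5 pred L3: L3 stop@L1
  join L5 pred L4: L4→L2 stop@L1
  join L6 pred L0: · stop@L0
  join L6 pred L3: L3→L1 stop@L0
  L0: DF=∅
  L1: DF={L1,L6}
  L2: DF={L1,L5}
  L3: DF={L5,L6}
  L4: DF={L1,L5}
  L5: DF=∅
  L6: DF=∅

φ for t: defs {L0,L1,L3,L5}
  DF⁺ = {L1,L5,L6}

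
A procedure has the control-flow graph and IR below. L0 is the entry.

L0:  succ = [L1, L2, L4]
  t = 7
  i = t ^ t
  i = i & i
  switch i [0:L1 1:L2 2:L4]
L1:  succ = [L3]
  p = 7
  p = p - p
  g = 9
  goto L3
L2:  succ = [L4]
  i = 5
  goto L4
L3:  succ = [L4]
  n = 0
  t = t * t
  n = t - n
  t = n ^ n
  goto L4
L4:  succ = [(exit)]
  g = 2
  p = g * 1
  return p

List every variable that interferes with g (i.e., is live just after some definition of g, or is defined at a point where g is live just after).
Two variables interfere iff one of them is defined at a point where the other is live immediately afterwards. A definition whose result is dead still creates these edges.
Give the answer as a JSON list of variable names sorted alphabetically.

def/use:
  L0: def={i,t} ue=∅
  L1: def={g,p} ue=∅
  L2: def={i} ue=∅
  L3: def={n,t} ue={t}
  L4: def={g,p} ue=∅

Backward fixpoint:
  L0 li=∅ lo={t}
  L1 li={t} lo={t}
  L2 li=∅ lo=∅
  L3 li={t} lo=∅
  L4 li=∅ lo=∅

Interference:
  g↔{t}
  i↔{t}
  n↔{t}
  p↔{t}
  t↔{g,i,n,p}

N(g) = ["t"]

Answer: ["t"]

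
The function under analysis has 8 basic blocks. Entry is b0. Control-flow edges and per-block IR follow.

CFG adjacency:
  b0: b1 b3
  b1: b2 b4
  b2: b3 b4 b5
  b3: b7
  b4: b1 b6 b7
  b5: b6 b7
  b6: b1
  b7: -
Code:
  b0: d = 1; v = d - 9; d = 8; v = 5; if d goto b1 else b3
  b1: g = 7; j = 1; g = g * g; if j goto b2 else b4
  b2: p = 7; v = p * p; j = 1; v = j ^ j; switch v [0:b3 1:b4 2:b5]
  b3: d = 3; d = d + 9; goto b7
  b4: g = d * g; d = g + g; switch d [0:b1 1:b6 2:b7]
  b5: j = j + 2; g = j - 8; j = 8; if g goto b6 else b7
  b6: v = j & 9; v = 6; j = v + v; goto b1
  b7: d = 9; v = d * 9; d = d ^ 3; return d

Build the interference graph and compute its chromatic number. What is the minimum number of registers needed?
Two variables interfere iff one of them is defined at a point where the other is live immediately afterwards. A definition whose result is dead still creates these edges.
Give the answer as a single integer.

Answer: 4

Working:
Block summaries:
  b0 def {d,v} use ∅
  b1 def {g,j} use ∅
  b2 def {j,p,v} use ∅
  b3 def {d} use ∅
  b4 def {d,g} use {d,g}
  b5 def {g,j} use {j}
  b6 def {j,v} use {j}
  b7 def {d,v} use ∅

Backward fixpoint:
  b0 li=∅ lo={d}
  b1 li={d} lo={d,g,j}
  b2 li={d,g} lo={d,g,j}
  b3 li=∅ lo=∅
  b4 li={d,g,j} lo={d,j}
  b5 li={d,j} lo={d,j}
  b6 li={d,j} lo={d}
  b7 li=∅ lo=∅

Interfere edges:
  d: {g,j,p,v}
  g: {d,j,p,v}
  j: {d,g,v}
  p: {d,g}
  v: {d,g,j}

Registers:
  lower bound: {d,g,j,v} mutually conflict ⇒ χ ≥ 4
  4-colouring: c0={d}  c1={g}  c2={j,p}  c3={v}
  χ = 4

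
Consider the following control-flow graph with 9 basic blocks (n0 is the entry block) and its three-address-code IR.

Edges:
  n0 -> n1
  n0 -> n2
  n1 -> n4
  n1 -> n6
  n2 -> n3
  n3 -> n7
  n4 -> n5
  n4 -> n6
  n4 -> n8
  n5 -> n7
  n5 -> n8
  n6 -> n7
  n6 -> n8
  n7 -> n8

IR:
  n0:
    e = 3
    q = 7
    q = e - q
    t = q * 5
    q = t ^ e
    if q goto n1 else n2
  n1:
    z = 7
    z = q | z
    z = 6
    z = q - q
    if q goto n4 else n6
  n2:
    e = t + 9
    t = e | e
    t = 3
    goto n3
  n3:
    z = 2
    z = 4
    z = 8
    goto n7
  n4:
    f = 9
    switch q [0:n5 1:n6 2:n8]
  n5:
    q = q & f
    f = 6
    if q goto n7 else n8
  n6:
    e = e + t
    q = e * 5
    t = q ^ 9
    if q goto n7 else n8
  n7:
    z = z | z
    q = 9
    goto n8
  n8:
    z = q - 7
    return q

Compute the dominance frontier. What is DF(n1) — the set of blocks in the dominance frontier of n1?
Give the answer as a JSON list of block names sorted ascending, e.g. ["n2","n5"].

idom tree: n1←n0 n2←n0 n3←n2 n4←n1 n5←n4 n6←n1 n7←n0 n8←n0
Join-block Dom:
  n6: preds {n1,n4}: {n0,n1} ∩ {n0,n1,n4} = {n0,n1}; idom=n1
  n7: preds {n3,n5,n6}: {n0,n2,n3} ∩ {n0,n1,n4,n5} ∩ {n0,n1,n6} = {n0}; idom=n0
  n8: preds {n4,n5,n6,n7}: {n0,n1,n4} ∩ {n0,n1,n4,n5} ∩ {n0,n1,n6} ∩ {n0,n7} = {n0}; idom=n0

Frontier:
  join n6 pred n1: · stop@n1
  join n6 pred n4: n4 stop@n1
  join n7 pred n3: n3→n2 stop@n0
  join n7 pred n5: n5→n4→n1 stop@n0
  join n7 pred n6: n6→n1 stop@n0
  join n8 pred n4: n4→n1 stop@n0
  join n8 pred n5: n5→n4→n1 stop@n0
  join n8 pred n6: n6→n1 stop@n0
  join n8 pred n7: n7 stop@n0
  n0 → ∅
  n1 → {n7,n8}
  n2 → {n7}
  n3 → {n7}
  n4 → {n6,n7,n8}
  n5 → {n7,n8}
  n6 → {n7,n8}
  n7 → {n8}
  n8 → ∅

DF(n1) = ["n7", "n8"]

Answer: ["n7", "n8"]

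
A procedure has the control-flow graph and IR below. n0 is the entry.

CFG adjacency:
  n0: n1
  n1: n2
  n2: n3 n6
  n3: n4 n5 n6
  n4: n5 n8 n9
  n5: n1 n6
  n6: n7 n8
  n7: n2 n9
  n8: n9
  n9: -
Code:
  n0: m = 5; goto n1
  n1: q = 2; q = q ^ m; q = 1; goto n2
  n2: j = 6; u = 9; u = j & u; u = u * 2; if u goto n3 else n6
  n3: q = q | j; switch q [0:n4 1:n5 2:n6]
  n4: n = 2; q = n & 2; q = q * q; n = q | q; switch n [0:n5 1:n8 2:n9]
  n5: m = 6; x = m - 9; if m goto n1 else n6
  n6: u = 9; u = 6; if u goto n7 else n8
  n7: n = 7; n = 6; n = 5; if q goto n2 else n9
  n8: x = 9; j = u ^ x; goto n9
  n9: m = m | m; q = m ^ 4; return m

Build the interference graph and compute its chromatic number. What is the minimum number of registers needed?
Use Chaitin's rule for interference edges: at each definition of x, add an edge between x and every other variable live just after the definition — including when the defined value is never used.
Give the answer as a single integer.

Per-block:
  n0: def={m} ue=∅
  n1: def={q} ue={m}
  n2: def={j,u} ue=∅
  n3: def={q} ue={j,q}
  n4: def={n,q} ue=∅
  n5: def={m,x} ue=∅
  n6: def={u} ue=∅
  n7: def={n} ue={q}
  n8: def={j,x} ue={u}
  n9: def={m,q} ue={m}

Live sets:
  live n0: ∅→{m}
  live n1: {m}→{m,q}
  live n2: {m,q}→{j,m,q,u}
  live n3: {j,m,q,u}→{m,q,u}
  live n4: {m,u}→{m,q,u}
  live n5: {q}→{m,q}
  live n6: {m,q}→{m,q,u}
  live n7: {m,q}→{m,q}
  live n8: {m,u}→{m}
  live n9: {m}→∅

Conflict graph:
  j: {m,q,u}
  m: {j,n,q,u,x}
  n: {m,q,u}
  q: {j,m,n,u,x}
  u: {j,m,n,q,x}
  x: {m,q,u}

Registers:
  {j,m,q,u} pairwise interfere (4-clique) ⇒ χ ≥ 4
  assign j→c3 m→c0 n→c3 q→c1 u→c2 x→c3 — no edge inside a register ⇒ χ ≤ 4
  χ = 4

Answer: 4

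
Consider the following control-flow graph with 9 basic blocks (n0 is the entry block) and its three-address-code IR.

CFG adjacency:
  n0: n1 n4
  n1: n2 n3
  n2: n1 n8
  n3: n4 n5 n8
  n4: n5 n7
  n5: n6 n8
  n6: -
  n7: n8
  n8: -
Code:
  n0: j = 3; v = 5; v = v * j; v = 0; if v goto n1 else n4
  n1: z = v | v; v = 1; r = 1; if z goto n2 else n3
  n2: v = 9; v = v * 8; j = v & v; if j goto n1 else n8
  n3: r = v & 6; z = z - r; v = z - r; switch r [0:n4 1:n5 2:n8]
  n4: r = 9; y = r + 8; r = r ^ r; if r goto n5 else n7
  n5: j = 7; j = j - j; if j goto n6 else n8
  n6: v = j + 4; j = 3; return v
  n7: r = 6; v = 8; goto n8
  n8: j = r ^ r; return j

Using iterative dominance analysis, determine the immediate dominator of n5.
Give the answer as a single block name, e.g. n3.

Answer: n0

Working:
idom tree: n1←n0 n2←n1 n3←n1 n4←n0 n5←n0 n6←n5 n7←n4 n8←n0
Dom∩ at merges:
  n1: preds {n0,n2}: {n0} ∩ {n0,n1,n2} = {n0}; idom=n0
  n4: preds {n0,n3}: {n0} ∩ {n0,n1,n3} = {n0}; idom=n0
  n5: preds {n3,n4}: {n0,n1,n3} ∩ {n0,n4} = {n0}; idom=n0
  n8: preds {n2,n3,n5,n7}: {n0,n1,n2} ∩ {n0,n1,n3} ∩ {n0,n5} ∩ {n0,n4,n7} = {n0}; idom=n0

idom(n5) = n0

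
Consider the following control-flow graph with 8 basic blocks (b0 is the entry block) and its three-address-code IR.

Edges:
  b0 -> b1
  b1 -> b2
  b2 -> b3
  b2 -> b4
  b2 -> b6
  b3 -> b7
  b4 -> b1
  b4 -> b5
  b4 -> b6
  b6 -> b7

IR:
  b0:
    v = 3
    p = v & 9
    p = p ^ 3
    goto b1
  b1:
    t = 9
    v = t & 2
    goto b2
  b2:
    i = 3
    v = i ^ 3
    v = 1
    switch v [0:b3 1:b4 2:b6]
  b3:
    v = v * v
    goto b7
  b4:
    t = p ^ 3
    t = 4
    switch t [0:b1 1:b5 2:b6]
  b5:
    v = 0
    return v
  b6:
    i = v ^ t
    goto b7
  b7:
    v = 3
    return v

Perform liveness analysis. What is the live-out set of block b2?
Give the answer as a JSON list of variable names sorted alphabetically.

Block summaries:
  b0: def={p,v} ue=∅
  b1: def={t,v} ue=∅
  b2: def={i,v} ue=∅
  b3: def={v} ue={v}
  b4: def={t} ue={p}
  b5: def={v} ue=∅
  b6: def={i} ue={t,v}
  b7: def={v} ue=∅

Live sets:
  live b0: ∅→{p}
  live b1: {p}→{p,t}
  live b2: {p,t}→{p,t,v}
  live b3: {v}→∅
  live b4: {p,v}→{p,t,v}
  live b5: ∅→∅
  live b6: {t,v}→∅
  live b7: ∅→∅

live-out(b2) = ["p", "t", "v"]

Answer: ["p", "t", "v"]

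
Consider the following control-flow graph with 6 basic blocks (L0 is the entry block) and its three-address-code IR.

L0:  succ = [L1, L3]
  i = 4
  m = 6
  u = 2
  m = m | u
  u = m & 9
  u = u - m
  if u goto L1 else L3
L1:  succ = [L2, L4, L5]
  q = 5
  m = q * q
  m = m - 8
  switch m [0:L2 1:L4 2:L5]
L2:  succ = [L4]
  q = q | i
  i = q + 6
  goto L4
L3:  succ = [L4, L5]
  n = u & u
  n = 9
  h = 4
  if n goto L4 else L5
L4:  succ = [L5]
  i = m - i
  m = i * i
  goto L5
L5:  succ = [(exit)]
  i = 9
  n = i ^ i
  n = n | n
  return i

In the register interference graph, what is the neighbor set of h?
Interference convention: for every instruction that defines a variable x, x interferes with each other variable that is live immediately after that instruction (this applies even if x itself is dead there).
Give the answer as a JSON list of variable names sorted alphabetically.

Block summaries:
  L0: {i,m,u} / ∅
  L1: {m,q} / ∅
  L2: {i,q} / {i,q}
  L3: {h,n} / {u}
  L4: {i,m} / {i,m}
  L5: {i,n} / ∅

Backward fixpoint:
  L0: in=∅ out={i,m,u}
  L1: in={i} out={i,m,q}
  L2: in={i,m,q} out={i,m}
  L3: in={i,m,u} out={i,m}
  L4: in={i,m} out=∅
  L5: in=∅ out=∅

Interfere edges:
  h: {i,m,n}
  i: {h,m,n,q,u}
  m: {h,i,n,q,u}
  n: {h,i,m}
  q: {i,m}
  u: {i,m}

N(h) = ["i", "m", "n"]

Answer: ["i", "m", "n"]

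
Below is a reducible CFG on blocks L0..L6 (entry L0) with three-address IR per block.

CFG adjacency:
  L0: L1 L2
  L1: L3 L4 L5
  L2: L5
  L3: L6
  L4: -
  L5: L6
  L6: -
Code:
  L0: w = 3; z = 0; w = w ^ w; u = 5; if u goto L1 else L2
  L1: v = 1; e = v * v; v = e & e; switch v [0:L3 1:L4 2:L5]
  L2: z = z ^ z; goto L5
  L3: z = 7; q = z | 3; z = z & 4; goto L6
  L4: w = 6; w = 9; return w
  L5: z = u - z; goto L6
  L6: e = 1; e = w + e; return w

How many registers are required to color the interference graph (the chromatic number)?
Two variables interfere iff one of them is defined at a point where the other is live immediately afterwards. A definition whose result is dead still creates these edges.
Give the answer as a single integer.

Per-block:
  L0: {u,w,z} / ∅
  L1: {e,v} / ∅
  L2: {z} / {z}
  L3: {q,z} / ∅
  L4: {w} / ∅
  L5: {z} / {u,z}
  L6: {e} / {w}

Backward fixpoint:
  L0: in=∅ out={u,w,z}
  L1: in={u,w,z} out={u,w,z}
  L2: in={u,w,z} out={u,w,z}
  L3: in={w} out={w}
  L4: in=∅ out=∅
  L5: in={u,w,z} out={w}
  L6: in={w} out=∅

Interfere edges:
  e: {u,w,z}
  q: {w,z}
  u: {e,v,w,z}
  v: {u,w,z}
  w: {e,q,u,v,z}
  z: {e,q,u,v,w}

Colouring:
  {e,u,w,z} pairwise interfere (4-clique) ⇒ χ ≥ 4
  assign e→r3 q→r2 u→r2 v→r3 w→r0 z→r1 — no edge inside a register ⇒ χ ≤ 4
  χ = 4

Answer: 4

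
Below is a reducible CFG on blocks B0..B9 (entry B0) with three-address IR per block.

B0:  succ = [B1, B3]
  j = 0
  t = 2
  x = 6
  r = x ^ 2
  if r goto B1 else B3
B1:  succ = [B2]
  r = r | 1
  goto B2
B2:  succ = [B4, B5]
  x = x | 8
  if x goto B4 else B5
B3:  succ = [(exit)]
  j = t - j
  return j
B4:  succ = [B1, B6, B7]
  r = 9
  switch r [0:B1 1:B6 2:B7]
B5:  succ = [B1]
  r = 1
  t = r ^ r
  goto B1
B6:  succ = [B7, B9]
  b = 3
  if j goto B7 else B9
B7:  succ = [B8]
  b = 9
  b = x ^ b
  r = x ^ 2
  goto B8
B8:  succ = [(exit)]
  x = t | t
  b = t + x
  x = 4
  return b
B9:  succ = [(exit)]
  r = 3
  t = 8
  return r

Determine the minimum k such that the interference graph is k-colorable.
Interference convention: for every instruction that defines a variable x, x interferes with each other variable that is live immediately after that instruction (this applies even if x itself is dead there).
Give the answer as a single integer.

Per-block:
  B0: def={j,r,t,x} ue=∅
  B1: def={r} ue={r}
  B2: def={x} ue={x}
  B3: def={j} ue={j,t}
  B4: def={r} ue=∅
  B5: def={r,t} ue=∅
  B6: def={b} ue={j}
  B7: def={b,r} ue={x}
  B8: def={b,x} ue={t}
  B9: def={r,t} ue=∅

Backward fixpoint:
  B0: in=∅ out={j,r,t,x}
  B1: in={j,r,t,x} out={j,t,x}
  B2: in={j,t,x} out={j,t,x}
  B3: in={j,t} out=∅
  B4: in={j,t,x} out={j,r,t,x}
  B5: in={j,x} out={j,r,t,x}
  B6: in={j,t,x} out={t,x}
  B7: in={t,x} out={t}
  B8: in={t} out=∅
  B9: in=∅ out=∅

Interfere edges:
  b↔{j,t,x}
  j↔{b,r,t,x}
  r↔{j,t,x}
  t↔{b,j,r,x}
  x↔{b,j,r,t}

Chromatic number:
  {b,j,t,x} pairwise interfere (4-clique) ⇒ χ ≥ 4
  4-colouring: r0={j}  r1={t}  r2={x}  r3={b,r}
  χ = 4

Answer: 4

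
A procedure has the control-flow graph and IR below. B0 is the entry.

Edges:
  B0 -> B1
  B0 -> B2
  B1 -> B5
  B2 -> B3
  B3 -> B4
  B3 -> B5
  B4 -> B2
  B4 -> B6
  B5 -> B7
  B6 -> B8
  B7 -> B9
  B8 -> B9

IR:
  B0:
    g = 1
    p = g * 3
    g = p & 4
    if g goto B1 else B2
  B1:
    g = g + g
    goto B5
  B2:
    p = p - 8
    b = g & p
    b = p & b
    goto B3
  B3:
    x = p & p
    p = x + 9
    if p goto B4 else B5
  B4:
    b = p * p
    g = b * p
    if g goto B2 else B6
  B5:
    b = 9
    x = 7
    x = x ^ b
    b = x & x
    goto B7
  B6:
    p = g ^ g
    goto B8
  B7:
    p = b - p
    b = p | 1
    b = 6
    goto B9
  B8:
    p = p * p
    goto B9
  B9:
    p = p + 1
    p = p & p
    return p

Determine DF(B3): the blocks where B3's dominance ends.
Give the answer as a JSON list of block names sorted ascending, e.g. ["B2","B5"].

Answer: ["B2", "B5", "B9"]

Working:
idom tree: B1←B0 B2←B0 B3←B2 B4←B3 B5←B0 B6←B4 B7←B5 B8←B6 B9←B0
Join-block Dom:
  B2: preds {B0,B4}: {B0} ∩ {B0,B2,B3,B4} = {B0}; idom=B0
  B5: preds {B1,B3}: {B0,B1} ∩ {B0,B2,B3} = {B0}; idom=B0
  B9: preds {B7,B8}: {B0,B5,B7} ∩ {B0,B2,B3,B4,B6,B8} = {B0}; idom=B0

DF walk-up:
  join B2 pred B0: · stop@B0
  join B2 pred B4: B4→B3→B2 stop@B0
  join B5 pred B1: B1 stop@B0
  join B5 pred B3: B3→B2 stop@B0
  join B9 pred B7: B7→B5 stop@B0
  join B9 pred B8: B8→B6→B4→B3→B2 stop@B0
  B0 → ∅
  B1 → {B5}
  B2 → {B2,B5,B9}
  B3 → {B2,B5,B9}
  B4 → {B2,B9}
  B5 → {B9}
  B6 → {B9}
  B7 → {B9}
  B8 → {B9}
  B9 → ∅

DF(B3) = ["B2", "B5", "B9"]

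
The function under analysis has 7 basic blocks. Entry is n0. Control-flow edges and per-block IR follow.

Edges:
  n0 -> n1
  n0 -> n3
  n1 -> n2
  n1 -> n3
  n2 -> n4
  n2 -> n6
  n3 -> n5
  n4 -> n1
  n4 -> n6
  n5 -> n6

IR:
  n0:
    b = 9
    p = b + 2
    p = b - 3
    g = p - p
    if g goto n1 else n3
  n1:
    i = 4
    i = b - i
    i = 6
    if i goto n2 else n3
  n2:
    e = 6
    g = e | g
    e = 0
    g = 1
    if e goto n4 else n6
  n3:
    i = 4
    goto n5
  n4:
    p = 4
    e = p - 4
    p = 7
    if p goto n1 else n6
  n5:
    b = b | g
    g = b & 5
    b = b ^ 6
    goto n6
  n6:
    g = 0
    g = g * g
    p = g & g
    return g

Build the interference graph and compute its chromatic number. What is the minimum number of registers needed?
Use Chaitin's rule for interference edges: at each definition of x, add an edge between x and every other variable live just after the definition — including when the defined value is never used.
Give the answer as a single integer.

Answer: 3

Analysis:
Block summaries:
  n0: {b,g,p} / ∅
  n1: {i} / {b}
  n2: {e,g} / {g}
  n3: {i} / ∅
  n4: {e,p} / ∅
  n5: {b,g} / {b,g}
  n6: {g,p} / ∅

Liveness:
  n0 li=∅ lo={b,g}
  n1 li={b,g} lo={b,g}
  n2 li={b,g} lo={b,g}
  n3 li={b,g} lo={b,g}
  n4 li={b,g} lo={b,g}
  n5 li={b,g} lo=∅
  n6 li=∅ lo=∅

Interference:
  b: {e,g,i,p}
  e: {b,g}
  g: {b,e,i,p}
  i: {b,g}
  p: {b,g}

Registers:
  {b,e,g} pairwise interfere (3-clique) ⇒ χ ≥ 3
  3-colouring: c0={b}  c1={g}  c2={e,i,p}
  χ = 3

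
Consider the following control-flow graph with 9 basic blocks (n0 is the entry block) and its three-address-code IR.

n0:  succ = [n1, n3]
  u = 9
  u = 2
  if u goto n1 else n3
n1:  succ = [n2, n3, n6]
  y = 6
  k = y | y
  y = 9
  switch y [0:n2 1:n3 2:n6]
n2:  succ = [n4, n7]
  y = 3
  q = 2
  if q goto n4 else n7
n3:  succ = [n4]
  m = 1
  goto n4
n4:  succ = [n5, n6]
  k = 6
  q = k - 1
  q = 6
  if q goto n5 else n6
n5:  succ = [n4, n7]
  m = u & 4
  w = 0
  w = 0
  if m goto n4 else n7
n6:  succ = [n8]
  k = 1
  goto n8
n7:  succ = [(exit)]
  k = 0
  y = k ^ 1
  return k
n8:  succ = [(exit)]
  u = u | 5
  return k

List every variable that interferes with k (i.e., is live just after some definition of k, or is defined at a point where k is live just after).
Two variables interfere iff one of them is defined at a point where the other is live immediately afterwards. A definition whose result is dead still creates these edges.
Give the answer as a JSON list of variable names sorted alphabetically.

def/use:
  n0: def={u} ue=∅
  n1: def={k,y} ue=∅
  n2: def={q,y} ue=∅
  n3: def={m} ue=∅
  n4: def={k,q} ue=∅
  n5: def={m,w} ue={u}
  n6: def={k} ue=∅
  n7: def={k,y} ue=∅
  n8: def={u} ue={k,u}

Liveness:
  live n0: ∅→{u}
  live n1: {u}→{u}
  live n2: {u}→{u}
  live n3: {u}→{u}
  live n4: {u}→{u}
  live n5: {u}→{u}
  live n6: {u}→{k,u}
  live n7: ∅→∅
  live n8: {k,u}→∅

Conflict graph:
  k: {u,y}
  m: {u,w}
  q: {u}
  u: {k,m,q,w,y}
  w: {m,u}
  y: {k,u}

N(k) = ["u", "y"]

Answer: ["u", "y"]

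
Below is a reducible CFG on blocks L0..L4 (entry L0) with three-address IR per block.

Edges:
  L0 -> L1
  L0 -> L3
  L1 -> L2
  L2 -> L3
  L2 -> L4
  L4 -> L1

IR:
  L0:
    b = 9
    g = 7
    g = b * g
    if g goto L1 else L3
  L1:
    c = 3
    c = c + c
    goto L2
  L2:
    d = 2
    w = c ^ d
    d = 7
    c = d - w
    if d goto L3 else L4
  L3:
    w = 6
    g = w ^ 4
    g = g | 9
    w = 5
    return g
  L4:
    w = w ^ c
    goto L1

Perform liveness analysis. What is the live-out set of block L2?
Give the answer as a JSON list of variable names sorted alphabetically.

Per-block:
  L0: {b,g} / ∅
  L1: {c} / ∅
  L2: {c,d,w} / {c}
  L3: {g,w} / ∅
  L4: {w} / {c,w}

Backward fixpoint:
  live L0: ∅→∅
  live L1: ∅→{c}
  live L2: {c}→{c,w}
  live L3: ∅→∅
  live L4: {c,w}→∅

live-out(L2) = ["c", "w"]

Answer: ["c", "w"]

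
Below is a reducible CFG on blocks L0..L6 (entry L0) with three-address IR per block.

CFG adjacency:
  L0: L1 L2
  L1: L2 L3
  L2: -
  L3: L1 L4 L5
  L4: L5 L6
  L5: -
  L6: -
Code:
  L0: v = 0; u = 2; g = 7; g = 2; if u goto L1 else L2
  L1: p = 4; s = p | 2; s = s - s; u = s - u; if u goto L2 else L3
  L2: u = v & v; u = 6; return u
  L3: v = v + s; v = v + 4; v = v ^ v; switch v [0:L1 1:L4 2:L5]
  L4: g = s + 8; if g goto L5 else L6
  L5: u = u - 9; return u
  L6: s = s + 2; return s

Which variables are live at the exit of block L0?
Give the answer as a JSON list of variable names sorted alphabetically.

Per-block:
  L0: def={g,u,v} ue=∅
  L1: def={p,s,u} ue={u}
  L2: def={u} ue={v}
  L3: def={v} ue={s,v}
  L4: def={g} ue={s}
  L5: def={u} ue={u}
  L6: def={s} ue={s}

Backward fixpoint:
  L0: in=∅ out={u,v}
  L1: in={u,v} out={s,u,v}
  L2: in={v} out=∅
  L3: in={s,u,v} out={s,u,v}
  L4: in={s,u} out={s,u}
  L5: in={u} out=∅
  L6: in={s} out=∅

live-out(L0) = ["u", "v"]

Answer: ["u", "v"]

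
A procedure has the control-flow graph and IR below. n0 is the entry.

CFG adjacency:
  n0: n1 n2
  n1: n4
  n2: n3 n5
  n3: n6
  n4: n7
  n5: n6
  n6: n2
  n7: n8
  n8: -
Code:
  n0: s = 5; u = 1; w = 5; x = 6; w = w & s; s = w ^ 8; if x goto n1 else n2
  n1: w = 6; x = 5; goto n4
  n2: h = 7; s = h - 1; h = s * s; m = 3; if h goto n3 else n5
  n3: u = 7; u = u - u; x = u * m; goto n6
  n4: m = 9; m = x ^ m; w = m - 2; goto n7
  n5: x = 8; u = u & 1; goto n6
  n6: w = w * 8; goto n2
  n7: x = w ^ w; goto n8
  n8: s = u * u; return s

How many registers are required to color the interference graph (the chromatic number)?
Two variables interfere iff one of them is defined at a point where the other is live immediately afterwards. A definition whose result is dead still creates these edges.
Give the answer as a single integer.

Per-block:
  n0: {s,u,w,x} / ∅
  n1: {w,x} / ∅
  n2: {h,m,s} / ∅
  n3: {u,x} / {m}
  n4: {m,w} / {x}
  n5: {u,x} / {u}
  n6: {w} / {w}
  n7: {x} / {w}
  n8: {s} / {u}

Liveness:
  live n0: ∅→{u,w}
  live n1: {u}→{u,x}
  live n2: {u,w}→{m,u,w}
  live n3: {m,w}→{u,w}
  live n4: {u,x}→{u,w}
  live n5: {u,w}→{u,w}
  live n6: {u,w}→{u,w}
  live n7: {u,w}→{u}
  live n8: {u}→∅

Interference:
  h↔{m,u,w}
  m↔{h,u,w,x}
  s↔{u,w,x}
  u↔{h,m,s,w,x}
  w↔{h,m,s,u,x}
  x↔{m,s,u,w}

Chromatic number:
  clique {h,m,u,w} ⇒ need ≥ 4
  assign h→c3 m→c2 s→c2 u→c0 w→c1 x→c3 — no edge inside a register ⇒ χ ≤ 4
  χ = 4

Answer: 4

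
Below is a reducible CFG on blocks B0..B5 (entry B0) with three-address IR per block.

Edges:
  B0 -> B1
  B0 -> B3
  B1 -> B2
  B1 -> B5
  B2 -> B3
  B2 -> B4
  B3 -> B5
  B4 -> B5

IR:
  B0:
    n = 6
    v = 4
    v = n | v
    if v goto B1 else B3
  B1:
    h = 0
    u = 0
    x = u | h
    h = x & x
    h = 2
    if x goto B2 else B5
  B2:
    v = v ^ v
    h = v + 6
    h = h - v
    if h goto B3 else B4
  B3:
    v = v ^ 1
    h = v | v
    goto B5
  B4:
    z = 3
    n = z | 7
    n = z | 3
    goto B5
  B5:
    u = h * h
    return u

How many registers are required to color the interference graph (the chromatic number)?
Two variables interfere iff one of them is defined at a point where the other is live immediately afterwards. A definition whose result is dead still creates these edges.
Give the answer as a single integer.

Answer: 3

Analysis:
Per-block:
  B0: {n,v} / ∅
  B1: {h,u,x} / ∅
  B2: {h,v} / {v}
  B3: {h,v} / {v}
  B4: {n,z} / ∅
  B5: {u} / {h}

Live sets:
  live B0: ∅→{v}
  live B1: {v}→{h,v}
  live B2: {v}→{h,v}
  live B3: {v}→{h}
  live B4: {h}→{h}
  live B5: {h}→∅

Conflict graph:
  h — {n,u,v,x,z}
  n — {h,v,z}
  u — {h,v}
  v — {h,n,u,x}
  x — {h,v}
  z — {h,n}

Chromatic number:
  clique {h,n,v} ⇒ need ≥ 3
  assign h→r0 n→r2 u→r2 v→r1 x→r2 z→r1 — no edge inside a register ⇒ χ ≤ 3
  χ = 3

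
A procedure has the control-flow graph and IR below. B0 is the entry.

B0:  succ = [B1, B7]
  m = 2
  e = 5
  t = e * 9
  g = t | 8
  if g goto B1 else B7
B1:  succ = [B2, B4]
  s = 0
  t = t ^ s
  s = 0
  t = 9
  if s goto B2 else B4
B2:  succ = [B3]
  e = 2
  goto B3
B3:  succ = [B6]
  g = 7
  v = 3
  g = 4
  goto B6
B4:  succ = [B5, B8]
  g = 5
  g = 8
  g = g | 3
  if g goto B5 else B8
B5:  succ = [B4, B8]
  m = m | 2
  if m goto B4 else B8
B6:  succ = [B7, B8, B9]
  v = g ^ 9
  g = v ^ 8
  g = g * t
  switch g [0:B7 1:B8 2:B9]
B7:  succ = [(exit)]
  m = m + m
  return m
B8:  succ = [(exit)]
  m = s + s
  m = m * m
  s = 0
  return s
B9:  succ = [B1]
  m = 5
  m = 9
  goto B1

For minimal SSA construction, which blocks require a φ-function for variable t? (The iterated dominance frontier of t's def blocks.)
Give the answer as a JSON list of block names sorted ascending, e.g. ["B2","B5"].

Answer: ["B1", "B7"]

Derivation:
idom tree: B1←B0 B2←B1 B3←B2 B4←B1 B5←B4 B6←B3 B7←B0 B8←B1 B9←B6
Dom at joins:
  B1: preds {B0,B9}: {B0} ∩ {B0,B1,B2,B3,B6,B9} = {B0}; idom=B0
  B4: preds {B1,B5}: {B0,B1} ∩ {B0,B1,B4,B5} = {B0,B1}; idom=B1
  B7: preds {B0,B6}: {B0} ∩ {B0,B1,B2,B3,B6} = {B0}; idom=B0
  B8: preds {B4,B5,B6}: {B0,B1,B4} ∩ {B0,B1,B4,B5} ∩ {B0,B1,B2,B3,B6} = {B0,B1}; idom=B1

DF derivation:
  join B1 pred B0: · stop@B0
  join B1 pred B9: B9→B6→B3→B2→B1 stop@B0
  join B4 pred B1: · stop@B1
  join B4 pred B5: B5→B4 stop@B1
  join B7 pred B0: · stop@B0
  join B7 pred B6: B6→B3→B2→B1 stop@B0
  join B8 pred B4: B4 stop@B1
  join B8 pred B5: B5→B4 stop@B1
  join B8 pred B6: B6→B3→B2 stop@B1
  B0 → ∅
  B1 → {B1,B7}
  B2 → {B1,B7,B8}
  B3 → {B1,B7,B8}
  B4 → {B4,B8}
  B5 → {B4,B8}
  B6 → {B1,B7,B8}
  B7 → ∅
  B8 → ∅
  B9 → {B1}

φ for t: defs {B0,B1}
  DF⁺ = {B1,B7}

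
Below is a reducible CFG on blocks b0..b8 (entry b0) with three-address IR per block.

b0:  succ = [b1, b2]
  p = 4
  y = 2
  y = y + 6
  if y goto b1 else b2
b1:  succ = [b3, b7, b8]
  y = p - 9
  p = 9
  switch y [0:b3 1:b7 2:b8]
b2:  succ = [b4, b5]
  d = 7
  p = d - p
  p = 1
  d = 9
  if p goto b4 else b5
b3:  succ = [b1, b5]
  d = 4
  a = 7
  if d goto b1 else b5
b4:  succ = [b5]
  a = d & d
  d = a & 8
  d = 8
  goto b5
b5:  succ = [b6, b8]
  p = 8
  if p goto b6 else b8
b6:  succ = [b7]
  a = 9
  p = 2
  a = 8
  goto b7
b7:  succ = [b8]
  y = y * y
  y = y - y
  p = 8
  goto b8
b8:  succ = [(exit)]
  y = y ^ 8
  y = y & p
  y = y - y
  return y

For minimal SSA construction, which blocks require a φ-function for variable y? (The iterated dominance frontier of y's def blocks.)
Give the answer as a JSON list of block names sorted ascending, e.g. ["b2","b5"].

Answer: ["b1", "b5", "b7", "b8"]

Derivation:
idom tree: b1←b0 b2←b0 b3←b1 b4←b2 b5←b0 b6←b5 b7←b0 b8←b0
Dom∩ at merges:
  b1: preds {b0,b3}: {b0} ∩ {b0,b1,b3} = {b0}; idom=b0
  b5: preds {b2,b3,b4}: {b0,b2} ∩ {b0,b1,b3} ∩ {b0,b2,b4} = {b0}; idom=b0
  b7: preds {b1,b6}: {b0,b1} ∩ {b0,b5,b6} = {b0}; idom=b0
  b8: preds {b1,b5,b7}: {b0,b1} ∩ {b0,b5} ∩ {b0,b7} = {b0}; idom=b0

DF derivation:
  join b1 pred b0: · stop@b0
  join b1 pred b3: b3→b1 stop@b0
  join b5 pred b2: b2 stop@b0
  join b5 pred b3: b3→b1 stop@b0
  join b5 pred b4: b4→b2 stop@b0
  join b7 pred b1: b1 stop@b0
  join b7 pred b6: b6→b5 stop@b0
  join b8 pred b1: b1 stop@b0
  join b8 pred b5: b5 stop@b0
  join b8 pred b7: b7 stop@b0
  b0 → ∅
  b1 → {b1,b5,b7,b8}
  b2 → {b5}
  b3 → {b1,b5}
  b4 → {b5}
  b5 → {b7,b8}
  b6 → {b7}
  b7 → {b8}
  b8 → ∅

φ for y: defs {b0,b1,b7,b8}
  DF⁺ = {b1,b5,b7,b8}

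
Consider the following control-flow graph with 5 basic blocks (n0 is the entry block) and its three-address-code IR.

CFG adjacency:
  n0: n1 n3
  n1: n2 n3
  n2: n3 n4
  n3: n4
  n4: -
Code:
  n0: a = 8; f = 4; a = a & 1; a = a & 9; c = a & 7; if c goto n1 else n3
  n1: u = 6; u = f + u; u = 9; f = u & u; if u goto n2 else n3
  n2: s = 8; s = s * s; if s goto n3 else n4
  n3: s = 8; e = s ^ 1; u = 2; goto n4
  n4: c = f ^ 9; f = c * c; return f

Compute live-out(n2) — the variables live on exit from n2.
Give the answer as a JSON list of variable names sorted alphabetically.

def/use:
  n0: {a,c,f} / ∅
  n1: {f,u} / {f}
  n2: {s} / ∅
  n3: {e,s,u} / ∅
  n4: {c,f} / {f}

Liveness:
  n0 li=∅ lo={f}
  n1 li={f} lo={f}
  n2 li={f} lo={f}
  n3 li={f} lo={f}
  n4 li={f} lo=∅

live-out(n2) = ["f"]

Answer: ["f"]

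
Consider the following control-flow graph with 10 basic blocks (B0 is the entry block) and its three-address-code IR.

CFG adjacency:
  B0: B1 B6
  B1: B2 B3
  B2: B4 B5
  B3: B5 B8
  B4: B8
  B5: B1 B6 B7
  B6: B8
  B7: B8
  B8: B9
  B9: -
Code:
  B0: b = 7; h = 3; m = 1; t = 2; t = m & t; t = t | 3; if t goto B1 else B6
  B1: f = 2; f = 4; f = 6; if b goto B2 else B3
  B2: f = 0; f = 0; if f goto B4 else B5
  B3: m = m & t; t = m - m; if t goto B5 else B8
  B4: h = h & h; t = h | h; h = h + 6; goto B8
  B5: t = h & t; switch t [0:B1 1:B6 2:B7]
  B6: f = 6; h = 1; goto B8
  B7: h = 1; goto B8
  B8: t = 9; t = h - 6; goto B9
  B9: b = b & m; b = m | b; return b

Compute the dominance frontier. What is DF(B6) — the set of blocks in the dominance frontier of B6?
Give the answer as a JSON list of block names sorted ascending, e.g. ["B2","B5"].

Answer: ["B8"]

Working:
idom tree: B1←B0 B2←B1 B3←B1 B4←B2 B5←B1 B6←B0 B7←B5 B8←B0 B9←B8
Join-block Dom:
  B1: preds {B0,B5}: {B0} ∩ {B0,B1,B5} = {B0}; idom=B0
  B5: preds {B2,B3}: {B0,B1,B2} ∩ {B0,B1,B3} = {B0,B1}; idom=B1
  B6: preds {B0,B5}: {B0} ∩ {B0,B1,B5} = {B0}; idom=B0
  B8: preds {B3,B4,B6,B7}: {B0,B1,B3} ∩ {B0,B1,B2,B4} ∩ {B0,B6} ∩ {B0,B1,B5,B7} = {B0}; idom=B0

Frontier:
  join B1 pred B0: · stop@B0
  join B1 pred B5: B5→B1 stop@B0
  join B5 pred B2: B2 stop@B1
  join B5 pred B3: B3 stop@B1
  join B6 pred B0: · stop@B0
  join B6 pred B5: B5→B1 stop@B0
  join B8 pred B3: B3→B1 stop@B0
  join B8 pred B4: B4→B2→B1 stop@B0
  join B8 pred B6: B6 stop@B0
  join B8 pred B7: B7→B5→B1 stop@B0
  B0 → ∅
  B1 → {B1,B6,B8}
  B2 → {B5,B8}
  B3 → {B5,B8}
  B4 → {B8}
  B5 → {B1,B6,B8}
  B6 → {B8}
  B7 → {B8}
  B8 → ∅
  B9 → ∅

DF(B6) = ["B8"]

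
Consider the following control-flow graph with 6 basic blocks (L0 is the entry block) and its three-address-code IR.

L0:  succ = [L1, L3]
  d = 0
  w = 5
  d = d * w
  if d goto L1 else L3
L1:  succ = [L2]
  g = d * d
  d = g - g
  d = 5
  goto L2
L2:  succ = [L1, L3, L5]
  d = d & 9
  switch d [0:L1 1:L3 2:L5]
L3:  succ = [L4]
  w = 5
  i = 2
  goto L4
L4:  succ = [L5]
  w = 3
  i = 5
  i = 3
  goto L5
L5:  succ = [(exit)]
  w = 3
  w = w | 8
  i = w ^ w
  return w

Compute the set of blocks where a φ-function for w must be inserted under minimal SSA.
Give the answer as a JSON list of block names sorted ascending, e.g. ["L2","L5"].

idom tree: L1←L0 L2←L1 L3←L0 L4←L3 L5←L0
Join-block Dom:
  L1: preds {L0,L2}: {L0} ∩ {L0,L1,L2} = {L0}; idom=L0
  L3: preds {L0,L2}: {L0} ∩ {L0,L1,L2} = {L0}; idom=L0
  L5: preds {L2,L4}: {L0,L1,L2} ∩ {L0,L3,L4} = {L0}; idom=L0

DF derivation:
  L1←L0: walk · to L0
  L1←L2: walk L2→L1 to L0
  L3←L0: walk · to L0
  L3←L2: walk L2→L1 to L0
  L5←L2: walk L2→L1 to L0
  L5←L4: walk L4→L3 to L0
  L0 → ∅
  L1 → {L1,L3,L5}
  L2 → {L1,L3,L5}
  L3 → {L5}
  L4 → {L5}
  L5 → ∅

φ for w: defs {L0,L3,L4,L5}
  DF⁺ = {L5}

Answer: ["L5"]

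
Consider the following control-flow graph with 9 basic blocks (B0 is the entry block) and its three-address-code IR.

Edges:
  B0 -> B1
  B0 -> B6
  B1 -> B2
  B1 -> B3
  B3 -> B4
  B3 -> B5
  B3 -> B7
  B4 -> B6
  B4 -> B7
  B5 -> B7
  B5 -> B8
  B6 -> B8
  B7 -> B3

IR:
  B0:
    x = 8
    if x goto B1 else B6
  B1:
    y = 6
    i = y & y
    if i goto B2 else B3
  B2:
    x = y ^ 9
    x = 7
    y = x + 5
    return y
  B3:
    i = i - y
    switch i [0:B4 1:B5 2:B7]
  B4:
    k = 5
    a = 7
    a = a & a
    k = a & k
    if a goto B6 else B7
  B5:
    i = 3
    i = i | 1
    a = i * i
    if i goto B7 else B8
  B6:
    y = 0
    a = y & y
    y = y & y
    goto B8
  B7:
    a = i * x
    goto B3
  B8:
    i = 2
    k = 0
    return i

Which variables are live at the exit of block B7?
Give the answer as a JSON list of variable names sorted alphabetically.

Answer: ["i", "x", "y"]

Working:
Block summaries:
  B0 def {x} use ∅
  B1 def {i,y} use ∅
  B2 def {x,y} use {y}
  B3 def {i} use {i,y}
  B4 def {a,k} use ∅
  B5 def {a,i} use ∅
  B6 def {a,y} use ∅
  B7 def {a} use {i,x}
  B8 def {i,k} use ∅

Live sets:
  live B0: ∅→{x}
  live B1: {x}→{i,x,y}
  live B2: {y}→∅
  live B3: {i,x,y}→{i,x,y}
  live B4: {i,x,y}→{i,x,y}
  live B5: {x,y}→{i,x,y}
  live B6: ∅→∅
  live B7: {i,x,y}→{i,x,y}
  live B8: ∅→∅

live-out(B7) = ["i", "x", "y"]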